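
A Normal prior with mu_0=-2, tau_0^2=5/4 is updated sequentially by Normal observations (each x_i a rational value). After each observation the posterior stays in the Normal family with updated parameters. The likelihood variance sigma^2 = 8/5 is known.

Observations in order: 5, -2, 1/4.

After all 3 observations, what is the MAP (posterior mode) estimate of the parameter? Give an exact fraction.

obs 1: x=5 → posterior Normal(61/57, 40/57)
obs 2: x=-2 → posterior Normal(11/82, 20/41)
obs 3: x=1/4 → posterior Normal(69/428, 40/107)

69/428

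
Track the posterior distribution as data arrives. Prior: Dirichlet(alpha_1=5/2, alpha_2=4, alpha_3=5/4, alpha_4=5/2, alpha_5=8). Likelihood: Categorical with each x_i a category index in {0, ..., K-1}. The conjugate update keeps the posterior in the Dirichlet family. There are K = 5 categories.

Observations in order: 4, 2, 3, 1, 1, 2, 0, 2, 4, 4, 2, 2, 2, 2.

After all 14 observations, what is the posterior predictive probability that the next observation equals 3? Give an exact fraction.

obs 1: x=4 → posterior Dirichlet(5/2, 4, 5/4, 5/2, 9)
obs 2: x=2 → posterior Dirichlet(5/2, 4, 9/4, 5/2, 9)
obs 3: x=3 → posterior Dirichlet(5/2, 4, 9/4, 7/2, 9)
obs 4: x=1 → posterior Dirichlet(5/2, 5, 9/4, 7/2, 9)
obs 5: x=1 → posterior Dirichlet(5/2, 6, 9/4, 7/2, 9)
obs 6: x=2 → posterior Dirichlet(5/2, 6, 13/4, 7/2, 9)
obs 7: x=0 → posterior Dirichlet(7/2, 6, 13/4, 7/2, 9)
obs 8: x=2 → posterior Dirichlet(7/2, 6, 17/4, 7/2, 9)
obs 9: x=4 → posterior Dirichlet(7/2, 6, 17/4, 7/2, 10)
obs 10: x=4 → posterior Dirichlet(7/2, 6, 17/4, 7/2, 11)
obs 11: x=2 → posterior Dirichlet(7/2, 6, 21/4, 7/2, 11)
obs 12: x=2 → posterior Dirichlet(7/2, 6, 25/4, 7/2, 11)
obs 13: x=2 → posterior Dirichlet(7/2, 6, 29/4, 7/2, 11)
obs 14: x=2 → posterior Dirichlet(7/2, 6, 33/4, 7/2, 11)

14/129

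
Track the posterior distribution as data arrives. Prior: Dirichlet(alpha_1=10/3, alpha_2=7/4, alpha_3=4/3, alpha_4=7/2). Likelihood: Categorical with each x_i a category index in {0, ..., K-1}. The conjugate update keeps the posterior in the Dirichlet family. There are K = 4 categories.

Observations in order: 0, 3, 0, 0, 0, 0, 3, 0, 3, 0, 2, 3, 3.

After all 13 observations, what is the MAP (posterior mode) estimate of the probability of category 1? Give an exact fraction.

obs 1: x=0 → posterior Dirichlet(13/3, 7/4, 4/3, 7/2)
obs 2: x=3 → posterior Dirichlet(13/3, 7/4, 4/3, 9/2)
obs 3: x=0 → posterior Dirichlet(16/3, 7/4, 4/3, 9/2)
obs 4: x=0 → posterior Dirichlet(19/3, 7/4, 4/3, 9/2)
obs 5: x=0 → posterior Dirichlet(22/3, 7/4, 4/3, 9/2)
obs 6: x=0 → posterior Dirichlet(25/3, 7/4, 4/3, 9/2)
obs 7: x=3 → posterior Dirichlet(25/3, 7/4, 4/3, 11/2)
obs 8: x=0 → posterior Dirichlet(28/3, 7/4, 4/3, 11/2)
obs 9: x=3 → posterior Dirichlet(28/3, 7/4, 4/3, 13/2)
obs 10: x=0 → posterior Dirichlet(31/3, 7/4, 4/3, 13/2)
obs 11: x=2 → posterior Dirichlet(31/3, 7/4, 7/3, 13/2)
obs 12: x=3 → posterior Dirichlet(31/3, 7/4, 7/3, 15/2)
obs 13: x=3 → posterior Dirichlet(31/3, 7/4, 7/3, 17/2)

9/227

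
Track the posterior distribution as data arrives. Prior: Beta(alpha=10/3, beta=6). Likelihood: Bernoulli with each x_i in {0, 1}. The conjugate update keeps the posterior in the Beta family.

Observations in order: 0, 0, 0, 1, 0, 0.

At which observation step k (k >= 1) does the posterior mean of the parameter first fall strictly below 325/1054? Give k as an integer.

k = 2

obs 1: x=0 → posterior Beta(10/3, 7)
obs 2: x=0 → posterior Beta(10/3, 8)
obs 3: x=0 → posterior Beta(10/3, 9)
obs 4: x=1 → posterior Beta(13/3, 9)
obs 5: x=0 → posterior Beta(13/3, 10)
obs 6: x=0 → posterior Beta(13/3, 11)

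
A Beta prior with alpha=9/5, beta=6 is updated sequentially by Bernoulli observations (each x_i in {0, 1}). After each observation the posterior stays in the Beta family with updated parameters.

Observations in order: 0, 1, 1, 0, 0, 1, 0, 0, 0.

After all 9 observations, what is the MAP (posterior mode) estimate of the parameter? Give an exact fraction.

19/74

obs 1: x=0 → posterior Beta(9/5, 7)
obs 2: x=1 → posterior Beta(14/5, 7)
obs 3: x=1 → posterior Beta(19/5, 7)
obs 4: x=0 → posterior Beta(19/5, 8)
obs 5: x=0 → posterior Beta(19/5, 9)
obs 6: x=1 → posterior Beta(24/5, 9)
obs 7: x=0 → posterior Beta(24/5, 10)
obs 8: x=0 → posterior Beta(24/5, 11)
obs 9: x=0 → posterior Beta(24/5, 12)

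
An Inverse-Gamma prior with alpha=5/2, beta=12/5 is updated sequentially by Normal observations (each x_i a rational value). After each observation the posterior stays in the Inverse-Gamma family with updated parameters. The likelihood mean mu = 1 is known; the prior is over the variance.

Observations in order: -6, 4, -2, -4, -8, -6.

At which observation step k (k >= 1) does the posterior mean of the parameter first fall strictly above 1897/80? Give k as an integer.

k = 6

obs 1: x=-6 → posterior Inverse-Gamma(3, 269/10)
obs 2: x=4 → posterior Inverse-Gamma(7/2, 157/5)
obs 3: x=-2 → posterior Inverse-Gamma(4, 359/10)
obs 4: x=-4 → posterior Inverse-Gamma(9/2, 242/5)
obs 5: x=-8 → posterior Inverse-Gamma(5, 889/10)
obs 6: x=-6 → posterior Inverse-Gamma(11/2, 567/5)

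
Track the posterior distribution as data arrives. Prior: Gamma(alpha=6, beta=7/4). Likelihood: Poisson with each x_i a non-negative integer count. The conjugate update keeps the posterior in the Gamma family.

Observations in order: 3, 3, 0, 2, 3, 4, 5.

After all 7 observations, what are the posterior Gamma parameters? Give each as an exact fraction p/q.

alpha=26, beta=35/4

obs 1: x=3 → posterior Gamma(9, 11/4)
obs 2: x=3 → posterior Gamma(12, 15/4)
obs 3: x=0 → posterior Gamma(12, 19/4)
obs 4: x=2 → posterior Gamma(14, 23/4)
obs 5: x=3 → posterior Gamma(17, 27/4)
obs 6: x=4 → posterior Gamma(21, 31/4)
obs 7: x=5 → posterior Gamma(26, 35/4)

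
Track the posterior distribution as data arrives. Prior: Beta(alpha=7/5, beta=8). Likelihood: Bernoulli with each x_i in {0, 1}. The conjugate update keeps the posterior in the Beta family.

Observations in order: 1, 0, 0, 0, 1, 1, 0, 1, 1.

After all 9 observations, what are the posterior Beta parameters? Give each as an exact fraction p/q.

obs 1: x=1 → posterior Beta(12/5, 8)
obs 2: x=0 → posterior Beta(12/5, 9)
obs 3: x=0 → posterior Beta(12/5, 10)
obs 4: x=0 → posterior Beta(12/5, 11)
obs 5: x=1 → posterior Beta(17/5, 11)
obs 6: x=1 → posterior Beta(22/5, 11)
obs 7: x=0 → posterior Beta(22/5, 12)
obs 8: x=1 → posterior Beta(27/5, 12)
obs 9: x=1 → posterior Beta(32/5, 12)

alpha=32/5, beta=12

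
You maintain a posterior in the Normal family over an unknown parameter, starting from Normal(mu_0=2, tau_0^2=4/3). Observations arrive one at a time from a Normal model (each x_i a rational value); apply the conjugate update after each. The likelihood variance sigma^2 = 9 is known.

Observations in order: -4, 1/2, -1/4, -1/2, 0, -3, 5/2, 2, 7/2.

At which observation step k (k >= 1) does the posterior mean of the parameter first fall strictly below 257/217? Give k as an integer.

obs 1: x=-4 → posterior Normal(38/31, 36/31)
obs 2: x=1/2 → posterior Normal(8/7, 36/35)
obs 3: x=-1/4 → posterior Normal(1, 12/13)
obs 4: x=-1/2 → posterior Normal(37/43, 36/43)
obs 5: x=0 → posterior Normal(37/47, 36/47)
obs 6: x=-3 → posterior Normal(25/51, 12/17)
obs 7: x=5/2 → posterior Normal(7/11, 36/55)
obs 8: x=2 → posterior Normal(43/59, 36/59)
obs 9: x=7/2 → posterior Normal(19/21, 4/7)

k = 2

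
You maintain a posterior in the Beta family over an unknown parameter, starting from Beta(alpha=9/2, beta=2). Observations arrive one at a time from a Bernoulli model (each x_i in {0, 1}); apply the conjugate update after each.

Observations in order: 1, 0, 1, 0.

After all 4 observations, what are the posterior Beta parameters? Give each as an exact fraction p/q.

alpha=13/2, beta=4

obs 1: x=1 → posterior Beta(11/2, 2)
obs 2: x=0 → posterior Beta(11/2, 3)
obs 3: x=1 → posterior Beta(13/2, 3)
obs 4: x=0 → posterior Beta(13/2, 4)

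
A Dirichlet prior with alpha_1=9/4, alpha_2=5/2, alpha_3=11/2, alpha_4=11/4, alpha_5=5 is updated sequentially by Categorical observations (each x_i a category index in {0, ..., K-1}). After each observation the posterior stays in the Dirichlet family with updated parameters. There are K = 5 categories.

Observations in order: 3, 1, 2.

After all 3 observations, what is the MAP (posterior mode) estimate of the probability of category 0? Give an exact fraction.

5/64

obs 1: x=3 → posterior Dirichlet(9/4, 5/2, 11/2, 15/4, 5)
obs 2: x=1 → posterior Dirichlet(9/4, 7/2, 11/2, 15/4, 5)
obs 3: x=2 → posterior Dirichlet(9/4, 7/2, 13/2, 15/4, 5)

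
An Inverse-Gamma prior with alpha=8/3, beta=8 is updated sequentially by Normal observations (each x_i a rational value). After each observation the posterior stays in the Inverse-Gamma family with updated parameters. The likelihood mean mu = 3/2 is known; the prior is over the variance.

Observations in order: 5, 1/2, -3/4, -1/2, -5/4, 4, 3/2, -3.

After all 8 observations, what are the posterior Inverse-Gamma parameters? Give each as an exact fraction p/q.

obs 1: x=5 → posterior Inverse-Gamma(19/6, 113/8)
obs 2: x=1/2 → posterior Inverse-Gamma(11/3, 117/8)
obs 3: x=-3/4 → posterior Inverse-Gamma(25/6, 549/32)
obs 4: x=-1/2 → posterior Inverse-Gamma(14/3, 613/32)
obs 5: x=-5/4 → posterior Inverse-Gamma(31/6, 367/16)
obs 6: x=4 → posterior Inverse-Gamma(17/3, 417/16)
obs 7: x=3/2 → posterior Inverse-Gamma(37/6, 417/16)
obs 8: x=-3 → posterior Inverse-Gamma(20/3, 579/16)

alpha=20/3, beta=579/16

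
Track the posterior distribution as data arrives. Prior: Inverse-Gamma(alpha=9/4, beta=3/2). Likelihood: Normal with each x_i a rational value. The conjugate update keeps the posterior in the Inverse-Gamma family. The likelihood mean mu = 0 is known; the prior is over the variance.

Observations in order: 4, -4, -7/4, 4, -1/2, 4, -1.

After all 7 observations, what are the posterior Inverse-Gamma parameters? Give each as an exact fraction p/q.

obs 1: x=4 → posterior Inverse-Gamma(11/4, 19/2)
obs 2: x=-4 → posterior Inverse-Gamma(13/4, 35/2)
obs 3: x=-7/4 → posterior Inverse-Gamma(15/4, 609/32)
obs 4: x=4 → posterior Inverse-Gamma(17/4, 865/32)
obs 5: x=-1/2 → posterior Inverse-Gamma(19/4, 869/32)
obs 6: x=4 → posterior Inverse-Gamma(21/4, 1125/32)
obs 7: x=-1 → posterior Inverse-Gamma(23/4, 1141/32)

alpha=23/4, beta=1141/32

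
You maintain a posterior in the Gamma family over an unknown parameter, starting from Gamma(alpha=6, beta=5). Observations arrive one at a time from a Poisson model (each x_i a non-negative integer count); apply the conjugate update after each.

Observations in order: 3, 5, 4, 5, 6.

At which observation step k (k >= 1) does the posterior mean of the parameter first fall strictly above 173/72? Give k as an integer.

obs 1: x=3 → posterior Gamma(9, 6)
obs 2: x=5 → posterior Gamma(14, 7)
obs 3: x=4 → posterior Gamma(18, 8)
obs 4: x=5 → posterior Gamma(23, 9)
obs 5: x=6 → posterior Gamma(29, 10)

k = 4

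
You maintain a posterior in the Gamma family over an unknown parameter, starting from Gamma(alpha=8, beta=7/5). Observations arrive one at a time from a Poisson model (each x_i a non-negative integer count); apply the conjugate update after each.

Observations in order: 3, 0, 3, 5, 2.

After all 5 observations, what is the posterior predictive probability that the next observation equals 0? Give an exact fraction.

40564819207303340847894502572032/855531895666462872887391390111637

obs 1: x=3 → posterior Gamma(11, 12/5)
obs 2: x=0 → posterior Gamma(11, 17/5)
obs 3: x=3 → posterior Gamma(14, 22/5)
obs 4: x=5 → posterior Gamma(19, 27/5)
obs 5: x=2 → posterior Gamma(21, 32/5)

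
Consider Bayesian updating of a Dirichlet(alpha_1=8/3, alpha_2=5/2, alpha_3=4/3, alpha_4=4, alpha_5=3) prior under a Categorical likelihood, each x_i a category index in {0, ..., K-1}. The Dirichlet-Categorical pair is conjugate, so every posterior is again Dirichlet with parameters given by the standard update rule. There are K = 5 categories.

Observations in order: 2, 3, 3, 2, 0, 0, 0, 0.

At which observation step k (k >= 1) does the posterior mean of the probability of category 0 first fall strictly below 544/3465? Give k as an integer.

k = 4

obs 1: x=2 → posterior Dirichlet(8/3, 5/2, 7/3, 4, 3)
obs 2: x=3 → posterior Dirichlet(8/3, 5/2, 7/3, 5, 3)
obs 3: x=3 → posterior Dirichlet(8/3, 5/2, 7/3, 6, 3)
obs 4: x=2 → posterior Dirichlet(8/3, 5/2, 10/3, 6, 3)
obs 5: x=0 → posterior Dirichlet(11/3, 5/2, 10/3, 6, 3)
obs 6: x=0 → posterior Dirichlet(14/3, 5/2, 10/3, 6, 3)
obs 7: x=0 → posterior Dirichlet(17/3, 5/2, 10/3, 6, 3)
obs 8: x=0 → posterior Dirichlet(20/3, 5/2, 10/3, 6, 3)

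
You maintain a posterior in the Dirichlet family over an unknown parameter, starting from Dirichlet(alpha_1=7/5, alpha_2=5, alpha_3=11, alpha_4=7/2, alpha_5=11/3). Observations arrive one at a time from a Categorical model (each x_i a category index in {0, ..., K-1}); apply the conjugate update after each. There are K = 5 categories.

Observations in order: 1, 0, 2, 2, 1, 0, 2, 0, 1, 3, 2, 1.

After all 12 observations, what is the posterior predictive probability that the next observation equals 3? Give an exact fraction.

135/1097

obs 1: x=1 → posterior Dirichlet(7/5, 6, 11, 7/2, 11/3)
obs 2: x=0 → posterior Dirichlet(12/5, 6, 11, 7/2, 11/3)
obs 3: x=2 → posterior Dirichlet(12/5, 6, 12, 7/2, 11/3)
obs 4: x=2 → posterior Dirichlet(12/5, 6, 13, 7/2, 11/3)
obs 5: x=1 → posterior Dirichlet(12/5, 7, 13, 7/2, 11/3)
obs 6: x=0 → posterior Dirichlet(17/5, 7, 13, 7/2, 11/3)
obs 7: x=2 → posterior Dirichlet(17/5, 7, 14, 7/2, 11/3)
obs 8: x=0 → posterior Dirichlet(22/5, 7, 14, 7/2, 11/3)
obs 9: x=1 → posterior Dirichlet(22/5, 8, 14, 7/2, 11/3)
obs 10: x=3 → posterior Dirichlet(22/5, 8, 14, 9/2, 11/3)
obs 11: x=2 → posterior Dirichlet(22/5, 8, 15, 9/2, 11/3)
obs 12: x=1 → posterior Dirichlet(22/5, 9, 15, 9/2, 11/3)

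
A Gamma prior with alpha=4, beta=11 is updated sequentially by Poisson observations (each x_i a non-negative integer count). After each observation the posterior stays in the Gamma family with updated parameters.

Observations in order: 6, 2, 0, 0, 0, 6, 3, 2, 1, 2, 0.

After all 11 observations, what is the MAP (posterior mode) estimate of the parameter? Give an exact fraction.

25/22

obs 1: x=6 → posterior Gamma(10, 12)
obs 2: x=2 → posterior Gamma(12, 13)
obs 3: x=0 → posterior Gamma(12, 14)
obs 4: x=0 → posterior Gamma(12, 15)
obs 5: x=0 → posterior Gamma(12, 16)
obs 6: x=6 → posterior Gamma(18, 17)
obs 7: x=3 → posterior Gamma(21, 18)
obs 8: x=2 → posterior Gamma(23, 19)
obs 9: x=1 → posterior Gamma(24, 20)
obs 10: x=2 → posterior Gamma(26, 21)
obs 11: x=0 → posterior Gamma(26, 22)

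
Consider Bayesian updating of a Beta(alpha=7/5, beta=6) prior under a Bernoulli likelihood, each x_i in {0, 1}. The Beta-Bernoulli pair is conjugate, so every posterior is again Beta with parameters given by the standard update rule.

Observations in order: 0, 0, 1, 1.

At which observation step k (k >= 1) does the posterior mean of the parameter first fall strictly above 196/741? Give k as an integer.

k = 4

obs 1: x=0 → posterior Beta(7/5, 7)
obs 2: x=0 → posterior Beta(7/5, 8)
obs 3: x=1 → posterior Beta(12/5, 8)
obs 4: x=1 → posterior Beta(17/5, 8)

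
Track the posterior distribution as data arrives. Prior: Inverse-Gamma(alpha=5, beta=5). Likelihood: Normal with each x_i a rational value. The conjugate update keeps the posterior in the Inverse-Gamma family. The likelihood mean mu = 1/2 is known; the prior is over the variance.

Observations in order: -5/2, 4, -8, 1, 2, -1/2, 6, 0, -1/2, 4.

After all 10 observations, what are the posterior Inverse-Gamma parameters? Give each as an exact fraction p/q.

alpha=10, beta=603/8

obs 1: x=-5/2 → posterior Inverse-Gamma(11/2, 19/2)
obs 2: x=4 → posterior Inverse-Gamma(6, 125/8)
obs 3: x=-8 → posterior Inverse-Gamma(13/2, 207/4)
obs 4: x=1 → posterior Inverse-Gamma(7, 415/8)
obs 5: x=2 → posterior Inverse-Gamma(15/2, 53)
obs 6: x=-1/2 → posterior Inverse-Gamma(8, 107/2)
obs 7: x=6 → posterior Inverse-Gamma(17/2, 549/8)
obs 8: x=0 → posterior Inverse-Gamma(9, 275/4)
obs 9: x=-1/2 → posterior Inverse-Gamma(19/2, 277/4)
obs 10: x=4 → posterior Inverse-Gamma(10, 603/8)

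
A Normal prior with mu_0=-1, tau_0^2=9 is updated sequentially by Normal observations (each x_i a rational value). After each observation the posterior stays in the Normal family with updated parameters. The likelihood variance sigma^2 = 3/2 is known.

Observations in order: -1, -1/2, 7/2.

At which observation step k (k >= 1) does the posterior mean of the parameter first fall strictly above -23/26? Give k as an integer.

obs 1: x=-1 → posterior Normal(-1, 9/7)
obs 2: x=-1/2 → posterior Normal(-10/13, 9/13)
obs 3: x=7/2 → posterior Normal(11/19, 9/19)

k = 2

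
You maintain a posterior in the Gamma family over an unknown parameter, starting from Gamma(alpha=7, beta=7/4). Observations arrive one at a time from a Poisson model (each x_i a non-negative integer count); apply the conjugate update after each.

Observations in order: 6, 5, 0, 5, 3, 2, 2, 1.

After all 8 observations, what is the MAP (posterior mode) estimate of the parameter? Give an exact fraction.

40/13

obs 1: x=6 → posterior Gamma(13, 11/4)
obs 2: x=5 → posterior Gamma(18, 15/4)
obs 3: x=0 → posterior Gamma(18, 19/4)
obs 4: x=5 → posterior Gamma(23, 23/4)
obs 5: x=3 → posterior Gamma(26, 27/4)
obs 6: x=2 → posterior Gamma(28, 31/4)
obs 7: x=2 → posterior Gamma(30, 35/4)
obs 8: x=1 → posterior Gamma(31, 39/4)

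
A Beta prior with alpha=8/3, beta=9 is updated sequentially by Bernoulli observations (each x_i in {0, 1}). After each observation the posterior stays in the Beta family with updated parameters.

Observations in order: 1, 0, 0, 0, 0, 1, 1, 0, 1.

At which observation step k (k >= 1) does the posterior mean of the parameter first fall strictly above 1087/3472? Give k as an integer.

obs 1: x=1 → posterior Beta(11/3, 9)
obs 2: x=0 → posterior Beta(11/3, 10)
obs 3: x=0 → posterior Beta(11/3, 11)
obs 4: x=0 → posterior Beta(11/3, 12)
obs 5: x=0 → posterior Beta(11/3, 13)
obs 6: x=1 → posterior Beta(14/3, 13)
obs 7: x=1 → posterior Beta(17/3, 13)
obs 8: x=0 → posterior Beta(17/3, 14)
obs 9: x=1 → posterior Beta(20/3, 14)

k = 9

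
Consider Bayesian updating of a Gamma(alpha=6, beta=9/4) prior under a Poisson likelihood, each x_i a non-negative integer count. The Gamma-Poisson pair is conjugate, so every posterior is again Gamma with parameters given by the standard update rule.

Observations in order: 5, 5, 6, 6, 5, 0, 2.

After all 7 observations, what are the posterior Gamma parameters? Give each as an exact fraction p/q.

alpha=35, beta=37/4

obs 1: x=5 → posterior Gamma(11, 13/4)
obs 2: x=5 → posterior Gamma(16, 17/4)
obs 3: x=6 → posterior Gamma(22, 21/4)
obs 4: x=6 → posterior Gamma(28, 25/4)
obs 5: x=5 → posterior Gamma(33, 29/4)
obs 6: x=0 → posterior Gamma(33, 33/4)
obs 7: x=2 → posterior Gamma(35, 37/4)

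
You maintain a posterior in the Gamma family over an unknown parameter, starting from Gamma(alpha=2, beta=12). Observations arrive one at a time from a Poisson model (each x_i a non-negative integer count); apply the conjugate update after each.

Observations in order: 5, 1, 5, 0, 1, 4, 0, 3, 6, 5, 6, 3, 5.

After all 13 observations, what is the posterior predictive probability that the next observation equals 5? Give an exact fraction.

5348502180947427113069292847931379686343689172645099461078643798828125/182201001374086282472663548667416502829538744794105654715190317491945472

obs 1: x=5 → posterior Gamma(7, 13)
obs 2: x=1 → posterior Gamma(8, 14)
obs 3: x=5 → posterior Gamma(13, 15)
obs 4: x=0 → posterior Gamma(13, 16)
obs 5: x=1 → posterior Gamma(14, 17)
obs 6: x=4 → posterior Gamma(18, 18)
obs 7: x=0 → posterior Gamma(18, 19)
obs 8: x=3 → posterior Gamma(21, 20)
obs 9: x=6 → posterior Gamma(27, 21)
obs 10: x=5 → posterior Gamma(32, 22)
obs 11: x=6 → posterior Gamma(38, 23)
obs 12: x=3 → posterior Gamma(41, 24)
obs 13: x=5 → posterior Gamma(46, 25)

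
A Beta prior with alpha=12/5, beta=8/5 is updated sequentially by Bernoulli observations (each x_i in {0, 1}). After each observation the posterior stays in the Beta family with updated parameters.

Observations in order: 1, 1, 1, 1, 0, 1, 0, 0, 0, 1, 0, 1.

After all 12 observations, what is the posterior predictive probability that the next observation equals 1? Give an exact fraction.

47/80

obs 1: x=1 → posterior Beta(17/5, 8/5)
obs 2: x=1 → posterior Beta(22/5, 8/5)
obs 3: x=1 → posterior Beta(27/5, 8/5)
obs 4: x=1 → posterior Beta(32/5, 8/5)
obs 5: x=0 → posterior Beta(32/5, 13/5)
obs 6: x=1 → posterior Beta(37/5, 13/5)
obs 7: x=0 → posterior Beta(37/5, 18/5)
obs 8: x=0 → posterior Beta(37/5, 23/5)
obs 9: x=0 → posterior Beta(37/5, 28/5)
obs 10: x=1 → posterior Beta(42/5, 28/5)
obs 11: x=0 → posterior Beta(42/5, 33/5)
obs 12: x=1 → posterior Beta(47/5, 33/5)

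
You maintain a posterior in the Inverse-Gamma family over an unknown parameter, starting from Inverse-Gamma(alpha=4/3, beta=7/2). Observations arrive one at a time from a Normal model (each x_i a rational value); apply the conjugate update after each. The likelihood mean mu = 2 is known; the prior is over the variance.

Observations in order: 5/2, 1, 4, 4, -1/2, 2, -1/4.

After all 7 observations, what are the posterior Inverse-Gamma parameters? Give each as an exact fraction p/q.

alpha=29/6, beta=441/32

obs 1: x=5/2 → posterior Inverse-Gamma(11/6, 29/8)
obs 2: x=1 → posterior Inverse-Gamma(7/3, 33/8)
obs 3: x=4 → posterior Inverse-Gamma(17/6, 49/8)
obs 4: x=4 → posterior Inverse-Gamma(10/3, 65/8)
obs 5: x=-1/2 → posterior Inverse-Gamma(23/6, 45/4)
obs 6: x=2 → posterior Inverse-Gamma(13/3, 45/4)
obs 7: x=-1/4 → posterior Inverse-Gamma(29/6, 441/32)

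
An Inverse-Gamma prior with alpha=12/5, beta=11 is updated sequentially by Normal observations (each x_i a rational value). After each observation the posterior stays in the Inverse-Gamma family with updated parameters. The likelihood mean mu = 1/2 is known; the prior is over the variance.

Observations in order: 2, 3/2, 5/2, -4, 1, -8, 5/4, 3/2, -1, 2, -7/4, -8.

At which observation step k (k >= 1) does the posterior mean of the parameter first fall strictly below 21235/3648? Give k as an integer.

k = 2

obs 1: x=2 → posterior Inverse-Gamma(29/10, 97/8)
obs 2: x=3/2 → posterior Inverse-Gamma(17/5, 101/8)
obs 3: x=5/2 → posterior Inverse-Gamma(39/10, 117/8)
obs 4: x=-4 → posterior Inverse-Gamma(22/5, 99/4)
obs 5: x=1 → posterior Inverse-Gamma(49/10, 199/8)
obs 6: x=-8 → posterior Inverse-Gamma(27/5, 61)
obs 7: x=5/4 → posterior Inverse-Gamma(59/10, 1961/32)
obs 8: x=3/2 → posterior Inverse-Gamma(32/5, 1977/32)
obs 9: x=-1 → posterior Inverse-Gamma(69/10, 2013/32)
obs 10: x=2 → posterior Inverse-Gamma(37/5, 2049/32)
obs 11: x=-7/4 → posterior Inverse-Gamma(79/10, 1065/16)
obs 12: x=-8 → posterior Inverse-Gamma(42/5, 1643/16)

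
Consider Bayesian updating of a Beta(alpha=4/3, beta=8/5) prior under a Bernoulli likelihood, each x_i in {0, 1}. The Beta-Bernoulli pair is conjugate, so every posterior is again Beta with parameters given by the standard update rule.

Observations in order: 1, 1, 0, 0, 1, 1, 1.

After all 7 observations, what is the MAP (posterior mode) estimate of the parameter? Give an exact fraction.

obs 1: x=1 → posterior Beta(7/3, 8/5)
obs 2: x=1 → posterior Beta(10/3, 8/5)
obs 3: x=0 → posterior Beta(10/3, 13/5)
obs 4: x=0 → posterior Beta(10/3, 18/5)
obs 5: x=1 → posterior Beta(13/3, 18/5)
obs 6: x=1 → posterior Beta(16/3, 18/5)
obs 7: x=1 → posterior Beta(19/3, 18/5)

80/119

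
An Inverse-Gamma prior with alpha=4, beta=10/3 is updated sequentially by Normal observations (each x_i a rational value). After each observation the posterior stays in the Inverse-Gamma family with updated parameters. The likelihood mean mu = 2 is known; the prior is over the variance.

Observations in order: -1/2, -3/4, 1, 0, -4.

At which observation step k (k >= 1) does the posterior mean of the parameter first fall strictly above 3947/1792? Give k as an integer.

obs 1: x=-1/2 → posterior Inverse-Gamma(9/2, 155/24)
obs 2: x=-3/4 → posterior Inverse-Gamma(5, 983/96)
obs 3: x=1 → posterior Inverse-Gamma(11/2, 1031/96)
obs 4: x=0 → posterior Inverse-Gamma(6, 1223/96)
obs 5: x=-4 → posterior Inverse-Gamma(13/2, 2951/96)

k = 2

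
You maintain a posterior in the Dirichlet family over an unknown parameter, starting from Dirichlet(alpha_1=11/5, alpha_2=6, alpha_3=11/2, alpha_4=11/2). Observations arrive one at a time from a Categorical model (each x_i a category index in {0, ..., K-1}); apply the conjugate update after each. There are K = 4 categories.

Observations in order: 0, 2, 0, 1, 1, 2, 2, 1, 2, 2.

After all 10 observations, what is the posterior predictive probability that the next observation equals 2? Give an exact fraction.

105/292

obs 1: x=0 → posterior Dirichlet(16/5, 6, 11/2, 11/2)
obs 2: x=2 → posterior Dirichlet(16/5, 6, 13/2, 11/2)
obs 3: x=0 → posterior Dirichlet(21/5, 6, 13/2, 11/2)
obs 4: x=1 → posterior Dirichlet(21/5, 7, 13/2, 11/2)
obs 5: x=1 → posterior Dirichlet(21/5, 8, 13/2, 11/2)
obs 6: x=2 → posterior Dirichlet(21/5, 8, 15/2, 11/2)
obs 7: x=2 → posterior Dirichlet(21/5, 8, 17/2, 11/2)
obs 8: x=1 → posterior Dirichlet(21/5, 9, 17/2, 11/2)
obs 9: x=2 → posterior Dirichlet(21/5, 9, 19/2, 11/2)
obs 10: x=2 → posterior Dirichlet(21/5, 9, 21/2, 11/2)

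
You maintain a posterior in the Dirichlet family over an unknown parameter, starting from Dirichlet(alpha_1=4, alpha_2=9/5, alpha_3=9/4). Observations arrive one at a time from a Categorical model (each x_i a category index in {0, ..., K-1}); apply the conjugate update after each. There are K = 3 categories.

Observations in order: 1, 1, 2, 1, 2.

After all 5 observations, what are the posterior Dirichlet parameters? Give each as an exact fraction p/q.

alpha_1=4, alpha_2=24/5, alpha_3=17/4

obs 1: x=1 → posterior Dirichlet(4, 14/5, 9/4)
obs 2: x=1 → posterior Dirichlet(4, 19/5, 9/4)
obs 3: x=2 → posterior Dirichlet(4, 19/5, 13/4)
obs 4: x=1 → posterior Dirichlet(4, 24/5, 13/4)
obs 5: x=2 → posterior Dirichlet(4, 24/5, 17/4)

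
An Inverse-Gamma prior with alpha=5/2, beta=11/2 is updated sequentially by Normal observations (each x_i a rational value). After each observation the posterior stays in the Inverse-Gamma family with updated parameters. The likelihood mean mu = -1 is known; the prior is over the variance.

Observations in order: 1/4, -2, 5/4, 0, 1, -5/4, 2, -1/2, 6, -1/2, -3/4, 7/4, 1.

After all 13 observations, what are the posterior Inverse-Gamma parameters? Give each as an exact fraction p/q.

alpha=9, beta=1501/32

obs 1: x=1/4 → posterior Inverse-Gamma(3, 201/32)
obs 2: x=-2 → posterior Inverse-Gamma(7/2, 217/32)
obs 3: x=5/4 → posterior Inverse-Gamma(4, 149/16)
obs 4: x=0 → posterior Inverse-Gamma(9/2, 157/16)
obs 5: x=1 → posterior Inverse-Gamma(5, 189/16)
obs 6: x=-5/4 → posterior Inverse-Gamma(11/2, 379/32)
obs 7: x=2 → posterior Inverse-Gamma(6, 523/32)
obs 8: x=-1/2 → posterior Inverse-Gamma(13/2, 527/32)
obs 9: x=6 → posterior Inverse-Gamma(7, 1311/32)
obs 10: x=-1/2 → posterior Inverse-Gamma(15/2, 1315/32)
obs 11: x=-3/4 → posterior Inverse-Gamma(8, 329/8)
obs 12: x=7/4 → posterior Inverse-Gamma(17/2, 1437/32)
obs 13: x=1 → posterior Inverse-Gamma(9, 1501/32)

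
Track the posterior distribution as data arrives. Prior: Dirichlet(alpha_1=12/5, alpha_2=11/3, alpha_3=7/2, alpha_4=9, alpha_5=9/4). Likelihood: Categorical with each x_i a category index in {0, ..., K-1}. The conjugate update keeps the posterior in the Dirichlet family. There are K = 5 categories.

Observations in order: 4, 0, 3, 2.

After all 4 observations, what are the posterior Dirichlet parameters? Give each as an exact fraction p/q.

alpha_1=17/5, alpha_2=11/3, alpha_3=9/2, alpha_4=10, alpha_5=13/4

obs 1: x=4 → posterior Dirichlet(12/5, 11/3, 7/2, 9, 13/4)
obs 2: x=0 → posterior Dirichlet(17/5, 11/3, 7/2, 9, 13/4)
obs 3: x=3 → posterior Dirichlet(17/5, 11/3, 7/2, 10, 13/4)
obs 4: x=2 → posterior Dirichlet(17/5, 11/3, 9/2, 10, 13/4)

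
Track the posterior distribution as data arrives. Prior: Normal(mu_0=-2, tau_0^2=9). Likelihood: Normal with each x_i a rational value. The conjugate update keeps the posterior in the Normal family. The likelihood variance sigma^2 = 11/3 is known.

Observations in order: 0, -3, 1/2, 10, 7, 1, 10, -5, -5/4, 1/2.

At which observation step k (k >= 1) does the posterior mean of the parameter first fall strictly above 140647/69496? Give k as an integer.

k = 5

obs 1: x=0 → posterior Normal(-11/19, 99/38)
obs 2: x=-3 → posterior Normal(-103/65, 99/65)
obs 3: x=1/2 → posterior Normal(-179/184, 99/92)
obs 4: x=10 → posterior Normal(361/238, 99/119)
obs 5: x=7 → posterior Normal(739/292, 99/146)
obs 6: x=1 → posterior Normal(793/346, 99/173)
obs 7: x=10 → posterior Normal(1333/400, 99/200)
obs 8: x=-5 → posterior Normal(1063/454, 99/227)
obs 9: x=-5/4 → posterior Normal(1991/1016, 99/254)
obs 10: x=1/2 → posterior Normal(2045/1124, 99/281)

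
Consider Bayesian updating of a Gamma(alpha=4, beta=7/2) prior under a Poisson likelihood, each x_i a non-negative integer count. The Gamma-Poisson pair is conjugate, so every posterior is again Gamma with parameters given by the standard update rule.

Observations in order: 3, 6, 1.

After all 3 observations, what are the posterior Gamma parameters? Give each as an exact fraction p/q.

obs 1: x=3 → posterior Gamma(7, 9/2)
obs 2: x=6 → posterior Gamma(13, 11/2)
obs 3: x=1 → posterior Gamma(14, 13/2)

alpha=14, beta=13/2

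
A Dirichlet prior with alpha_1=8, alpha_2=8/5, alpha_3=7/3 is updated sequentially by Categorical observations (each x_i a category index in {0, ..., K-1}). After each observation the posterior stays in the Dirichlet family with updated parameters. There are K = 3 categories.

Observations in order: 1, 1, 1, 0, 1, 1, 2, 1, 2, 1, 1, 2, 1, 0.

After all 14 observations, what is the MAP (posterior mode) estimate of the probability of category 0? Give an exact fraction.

135/344

obs 1: x=1 → posterior Dirichlet(8, 13/5, 7/3)
obs 2: x=1 → posterior Dirichlet(8, 18/5, 7/3)
obs 3: x=1 → posterior Dirichlet(8, 23/5, 7/3)
obs 4: x=0 → posterior Dirichlet(9, 23/5, 7/3)
obs 5: x=1 → posterior Dirichlet(9, 28/5, 7/3)
obs 6: x=1 → posterior Dirichlet(9, 33/5, 7/3)
obs 7: x=2 → posterior Dirichlet(9, 33/5, 10/3)
obs 8: x=1 → posterior Dirichlet(9, 38/5, 10/3)
obs 9: x=2 → posterior Dirichlet(9, 38/5, 13/3)
obs 10: x=1 → posterior Dirichlet(9, 43/5, 13/3)
obs 11: x=1 → posterior Dirichlet(9, 48/5, 13/3)
obs 12: x=2 → posterior Dirichlet(9, 48/5, 16/3)
obs 13: x=1 → posterior Dirichlet(9, 53/5, 16/3)
obs 14: x=0 → posterior Dirichlet(10, 53/5, 16/3)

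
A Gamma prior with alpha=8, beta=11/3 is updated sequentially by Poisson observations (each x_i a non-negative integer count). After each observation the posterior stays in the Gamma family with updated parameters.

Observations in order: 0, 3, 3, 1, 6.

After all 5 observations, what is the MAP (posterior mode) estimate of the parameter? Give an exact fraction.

30/13

obs 1: x=0 → posterior Gamma(8, 14/3)
obs 2: x=3 → posterior Gamma(11, 17/3)
obs 3: x=3 → posterior Gamma(14, 20/3)
obs 4: x=1 → posterior Gamma(15, 23/3)
obs 5: x=6 → posterior Gamma(21, 26/3)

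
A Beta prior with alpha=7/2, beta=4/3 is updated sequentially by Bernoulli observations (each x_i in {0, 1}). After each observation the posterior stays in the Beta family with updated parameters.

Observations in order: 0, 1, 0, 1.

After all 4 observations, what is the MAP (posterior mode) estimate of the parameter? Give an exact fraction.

27/41

obs 1: x=0 → posterior Beta(7/2, 7/3)
obs 2: x=1 → posterior Beta(9/2, 7/3)
obs 3: x=0 → posterior Beta(9/2, 10/3)
obs 4: x=1 → posterior Beta(11/2, 10/3)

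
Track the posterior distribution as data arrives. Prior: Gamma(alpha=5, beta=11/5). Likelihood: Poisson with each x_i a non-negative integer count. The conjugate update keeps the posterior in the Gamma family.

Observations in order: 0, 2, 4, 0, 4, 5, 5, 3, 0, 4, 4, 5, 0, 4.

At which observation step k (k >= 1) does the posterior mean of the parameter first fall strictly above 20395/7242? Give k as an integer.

k = 12

obs 1: x=0 → posterior Gamma(5, 16/5)
obs 2: x=2 → posterior Gamma(7, 21/5)
obs 3: x=4 → posterior Gamma(11, 26/5)
obs 4: x=0 → posterior Gamma(11, 31/5)
obs 5: x=4 → posterior Gamma(15, 36/5)
obs 6: x=5 → posterior Gamma(20, 41/5)
obs 7: x=5 → posterior Gamma(25, 46/5)
obs 8: x=3 → posterior Gamma(28, 51/5)
obs 9: x=0 → posterior Gamma(28, 56/5)
obs 10: x=4 → posterior Gamma(32, 61/5)
obs 11: x=4 → posterior Gamma(36, 66/5)
obs 12: x=5 → posterior Gamma(41, 71/5)
obs 13: x=0 → posterior Gamma(41, 76/5)
obs 14: x=4 → posterior Gamma(45, 81/5)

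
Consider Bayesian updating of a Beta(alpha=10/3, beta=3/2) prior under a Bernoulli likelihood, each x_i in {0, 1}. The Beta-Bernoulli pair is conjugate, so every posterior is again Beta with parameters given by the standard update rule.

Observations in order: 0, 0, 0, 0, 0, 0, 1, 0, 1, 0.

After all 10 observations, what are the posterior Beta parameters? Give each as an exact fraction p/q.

alpha=16/3, beta=19/2

obs 1: x=0 → posterior Beta(10/3, 5/2)
obs 2: x=0 → posterior Beta(10/3, 7/2)
obs 3: x=0 → posterior Beta(10/3, 9/2)
obs 4: x=0 → posterior Beta(10/3, 11/2)
obs 5: x=0 → posterior Beta(10/3, 13/2)
obs 6: x=0 → posterior Beta(10/3, 15/2)
obs 7: x=1 → posterior Beta(13/3, 15/2)
obs 8: x=0 → posterior Beta(13/3, 17/2)
obs 9: x=1 → posterior Beta(16/3, 17/2)
obs 10: x=0 → posterior Beta(16/3, 19/2)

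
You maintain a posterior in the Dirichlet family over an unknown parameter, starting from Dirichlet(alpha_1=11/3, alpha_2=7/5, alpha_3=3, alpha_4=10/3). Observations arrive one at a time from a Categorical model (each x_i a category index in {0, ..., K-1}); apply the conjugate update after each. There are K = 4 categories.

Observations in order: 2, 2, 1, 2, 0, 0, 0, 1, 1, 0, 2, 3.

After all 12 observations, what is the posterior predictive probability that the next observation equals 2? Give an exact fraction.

obs 1: x=2 → posterior Dirichlet(11/3, 7/5, 4, 10/3)
obs 2: x=2 → posterior Dirichlet(11/3, 7/5, 5, 10/3)
obs 3: x=1 → posterior Dirichlet(11/3, 12/5, 5, 10/3)
obs 4: x=2 → posterior Dirichlet(11/3, 12/5, 6, 10/3)
obs 5: x=0 → posterior Dirichlet(14/3, 12/5, 6, 10/3)
obs 6: x=0 → posterior Dirichlet(17/3, 12/5, 6, 10/3)
obs 7: x=0 → posterior Dirichlet(20/3, 12/5, 6, 10/3)
obs 8: x=1 → posterior Dirichlet(20/3, 17/5, 6, 10/3)
obs 9: x=1 → posterior Dirichlet(20/3, 22/5, 6, 10/3)
obs 10: x=0 → posterior Dirichlet(23/3, 22/5, 6, 10/3)
obs 11: x=2 → posterior Dirichlet(23/3, 22/5, 7, 10/3)
obs 12: x=3 → posterior Dirichlet(23/3, 22/5, 7, 13/3)

35/117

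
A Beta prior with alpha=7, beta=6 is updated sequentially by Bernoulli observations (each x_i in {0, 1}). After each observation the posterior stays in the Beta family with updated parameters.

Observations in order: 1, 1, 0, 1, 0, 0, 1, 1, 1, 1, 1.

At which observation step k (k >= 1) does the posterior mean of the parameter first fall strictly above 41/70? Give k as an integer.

k = 2

obs 1: x=1 → posterior Beta(8, 6)
obs 2: x=1 → posterior Beta(9, 6)
obs 3: x=0 → posterior Beta(9, 7)
obs 4: x=1 → posterior Beta(10, 7)
obs 5: x=0 → posterior Beta(10, 8)
obs 6: x=0 → posterior Beta(10, 9)
obs 7: x=1 → posterior Beta(11, 9)
obs 8: x=1 → posterior Beta(12, 9)
obs 9: x=1 → posterior Beta(13, 9)
obs 10: x=1 → posterior Beta(14, 9)
obs 11: x=1 → posterior Beta(15, 9)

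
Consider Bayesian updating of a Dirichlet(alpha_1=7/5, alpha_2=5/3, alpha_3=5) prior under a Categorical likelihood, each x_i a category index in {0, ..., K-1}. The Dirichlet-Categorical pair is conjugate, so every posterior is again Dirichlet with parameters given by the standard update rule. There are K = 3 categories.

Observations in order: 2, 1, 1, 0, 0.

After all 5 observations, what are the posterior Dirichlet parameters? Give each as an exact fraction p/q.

obs 1: x=2 → posterior Dirichlet(7/5, 5/3, 6)
obs 2: x=1 → posterior Dirichlet(7/5, 8/3, 6)
obs 3: x=1 → posterior Dirichlet(7/5, 11/3, 6)
obs 4: x=0 → posterior Dirichlet(12/5, 11/3, 6)
obs 5: x=0 → posterior Dirichlet(17/5, 11/3, 6)

alpha_1=17/5, alpha_2=11/3, alpha_3=6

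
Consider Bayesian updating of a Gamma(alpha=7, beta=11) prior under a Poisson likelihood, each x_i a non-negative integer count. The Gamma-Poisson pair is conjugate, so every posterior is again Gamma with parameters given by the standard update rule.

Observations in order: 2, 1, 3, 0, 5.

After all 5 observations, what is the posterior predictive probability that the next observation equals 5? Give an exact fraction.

124358798959889237057470464/19967568900859523802559065713

obs 1: x=2 → posterior Gamma(9, 12)
obs 2: x=1 → posterior Gamma(10, 13)
obs 3: x=3 → posterior Gamma(13, 14)
obs 4: x=0 → posterior Gamma(13, 15)
obs 5: x=5 → posterior Gamma(18, 16)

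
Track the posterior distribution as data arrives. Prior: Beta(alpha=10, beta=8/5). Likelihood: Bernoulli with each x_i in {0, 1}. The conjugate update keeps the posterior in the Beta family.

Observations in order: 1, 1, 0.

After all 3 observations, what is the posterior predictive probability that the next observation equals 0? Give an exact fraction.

obs 1: x=1 → posterior Beta(11, 8/5)
obs 2: x=1 → posterior Beta(12, 8/5)
obs 3: x=0 → posterior Beta(12, 13/5)

13/73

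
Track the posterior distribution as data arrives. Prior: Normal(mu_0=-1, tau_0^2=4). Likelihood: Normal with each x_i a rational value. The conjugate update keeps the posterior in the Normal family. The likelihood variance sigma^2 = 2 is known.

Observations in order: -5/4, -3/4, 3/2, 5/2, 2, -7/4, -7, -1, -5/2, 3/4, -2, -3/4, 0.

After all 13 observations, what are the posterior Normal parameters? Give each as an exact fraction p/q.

obs 1: x=-5/4 → posterior Normal(-7/6, 4/3)
obs 2: x=-3/4 → posterior Normal(-1, 4/5)
obs 3: x=3/2 → posterior Normal(-2/7, 4/7)
obs 4: x=5/2 → posterior Normal(1/3, 4/9)
obs 5: x=2 → posterior Normal(7/11, 4/11)
obs 6: x=-7/4 → posterior Normal(7/26, 4/13)
obs 7: x=-7 → posterior Normal(-7/10, 4/15)
obs 8: x=-1 → posterior Normal(-25/34, 4/17)
obs 9: x=-5/2 → posterior Normal(-35/38, 4/19)
obs 10: x=3/4 → posterior Normal(-16/21, 4/21)
obs 11: x=-2 → posterior Normal(-20/23, 4/23)
obs 12: x=-3/4 → posterior Normal(-43/50, 4/25)
obs 13: x=0 → posterior Normal(-43/54, 4/27)

mu_0=-43/54, tau_0^2=4/27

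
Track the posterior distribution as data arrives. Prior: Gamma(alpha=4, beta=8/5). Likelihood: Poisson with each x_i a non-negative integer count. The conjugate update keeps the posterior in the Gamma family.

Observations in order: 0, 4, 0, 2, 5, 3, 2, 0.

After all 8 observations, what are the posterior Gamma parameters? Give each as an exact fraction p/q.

alpha=20, beta=48/5

obs 1: x=0 → posterior Gamma(4, 13/5)
obs 2: x=4 → posterior Gamma(8, 18/5)
obs 3: x=0 → posterior Gamma(8, 23/5)
obs 4: x=2 → posterior Gamma(10, 28/5)
obs 5: x=5 → posterior Gamma(15, 33/5)
obs 6: x=3 → posterior Gamma(18, 38/5)
obs 7: x=2 → posterior Gamma(20, 43/5)
obs 8: x=0 → posterior Gamma(20, 48/5)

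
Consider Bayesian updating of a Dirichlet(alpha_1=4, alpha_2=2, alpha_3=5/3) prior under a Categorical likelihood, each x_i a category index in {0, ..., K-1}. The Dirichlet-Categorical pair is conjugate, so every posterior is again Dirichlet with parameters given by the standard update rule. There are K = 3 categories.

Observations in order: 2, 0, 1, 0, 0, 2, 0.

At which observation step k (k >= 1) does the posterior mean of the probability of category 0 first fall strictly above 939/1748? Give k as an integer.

k = 5

obs 1: x=2 → posterior Dirichlet(4, 2, 8/3)
obs 2: x=0 → posterior Dirichlet(5, 2, 8/3)
obs 3: x=1 → posterior Dirichlet(5, 3, 8/3)
obs 4: x=0 → posterior Dirichlet(6, 3, 8/3)
obs 5: x=0 → posterior Dirichlet(7, 3, 8/3)
obs 6: x=2 → posterior Dirichlet(7, 3, 11/3)
obs 7: x=0 → posterior Dirichlet(8, 3, 11/3)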